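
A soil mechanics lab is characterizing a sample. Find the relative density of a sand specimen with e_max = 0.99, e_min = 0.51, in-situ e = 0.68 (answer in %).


Using Dr = (e_max - e) / (e_max - e_min) * 100
e_max - e = 0.99 - 0.68 = 0.31
e_max - e_min = 0.99 - 0.51 = 0.48
Dr = 0.31 / 0.48 * 100
Dr = 64.58 %


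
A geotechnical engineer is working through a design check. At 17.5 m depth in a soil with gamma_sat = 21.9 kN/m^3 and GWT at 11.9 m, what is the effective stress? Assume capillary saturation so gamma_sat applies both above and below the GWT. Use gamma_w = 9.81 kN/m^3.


Result: 328.31 kPa

Derivation:
Total stress = gamma_sat * depth
sigma = 21.9 * 17.5 = 383.25 kPa
Pore water pressure u = gamma_w * (depth - d_wt)
u = 9.81 * (17.5 - 11.9) = 54.936 kPa
Effective stress = sigma - u
sigma' = 383.25 - 54.936 = 328.31 kPa


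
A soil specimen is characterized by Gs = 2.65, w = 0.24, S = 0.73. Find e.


Using the relation e = Gs * w / S
e = 2.65 * 0.24 / 0.73
e = 0.8712


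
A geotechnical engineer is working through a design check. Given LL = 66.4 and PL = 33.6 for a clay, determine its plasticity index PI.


Using PI = LL - PL
PI = 66.4 - 33.6
PI = 32.8


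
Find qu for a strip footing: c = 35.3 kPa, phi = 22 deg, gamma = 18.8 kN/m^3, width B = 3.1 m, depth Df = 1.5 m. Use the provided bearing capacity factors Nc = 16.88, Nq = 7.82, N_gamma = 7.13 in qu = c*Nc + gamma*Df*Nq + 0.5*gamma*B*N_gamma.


Result: 1024.16 kPa

Derivation:
Compute qu = c*Nc + gamma*Df*Nq + 0.5*gamma*B*N_gamma
Term 1: 35.3 * 16.88 = 595.864
Term 2: 18.8 * 1.5 * 7.82 = 220.524
Term 3: 0.5 * 18.8 * 3.1 * 7.13 = 207.7682
qu = 595.864 + 220.524 + 207.7682
qu = 1024.16 kPa


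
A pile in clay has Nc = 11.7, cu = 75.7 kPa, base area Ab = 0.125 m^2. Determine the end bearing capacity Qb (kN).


Using Qb = Nc * cu * Ab
Qb = 11.7 * 75.7 * 0.125
Qb = 110.71 kN


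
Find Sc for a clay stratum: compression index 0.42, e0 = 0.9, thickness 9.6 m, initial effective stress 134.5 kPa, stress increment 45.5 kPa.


Using Sc = Cc * H / (1 + e0) * log10((sigma0 + delta_sigma) / sigma0)
Stress ratio = (134.5 + 45.5) / 134.5 = 1.33829
log10(1.33829) = 0.12655
Cc * H / (1 + e0) = 0.42 * 9.6 / (1 + 0.9) = 2.12211
Sc = 2.12211 * 0.12655
Sc = 0.2686 m


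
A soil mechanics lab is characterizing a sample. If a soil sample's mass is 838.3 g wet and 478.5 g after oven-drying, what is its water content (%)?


Result: 75.19 %

Derivation:
Using w = (m_wet - m_dry) / m_dry * 100
m_wet - m_dry = 838.3 - 478.5 = 359.8 g
w = 359.8 / 478.5 * 100
w = 75.19 %


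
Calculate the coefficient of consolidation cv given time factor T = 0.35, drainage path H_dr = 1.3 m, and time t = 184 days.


Using cv = T * H_dr^2 / t
H_dr^2 = 1.3^2 = 1.69
cv = 0.35 * 1.69 / 184
cv = 0.00321 m^2/day


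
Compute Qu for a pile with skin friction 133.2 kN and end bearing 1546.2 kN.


Using Qu = Qf + Qb
Qu = 133.2 + 1546.2
Qu = 1679.4 kN


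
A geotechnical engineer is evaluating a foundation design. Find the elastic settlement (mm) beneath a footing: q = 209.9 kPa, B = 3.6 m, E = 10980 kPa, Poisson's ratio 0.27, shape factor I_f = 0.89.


Using Se = q * B * (1 - nu^2) * I_f / E
1 - nu^2 = 1 - 0.27^2 = 0.9271
Se = 209.9 * 3.6 * 0.9271 * 0.89 / 10980
Se = 0.056784 m
Convert to mm: Se = 0.056784 * 1000 = 56.784 mm


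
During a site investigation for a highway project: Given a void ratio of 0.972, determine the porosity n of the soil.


Result: 0.4929

Derivation:
Using the relation n = e / (1 + e)
n = 0.972 / (1 + 0.972)
n = 0.972 / 1.972
n = 0.4929


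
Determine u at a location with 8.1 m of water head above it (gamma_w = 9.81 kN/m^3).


Using u = gamma_w * h_w
u = 9.81 * 8.1
u = 79.46 kPa


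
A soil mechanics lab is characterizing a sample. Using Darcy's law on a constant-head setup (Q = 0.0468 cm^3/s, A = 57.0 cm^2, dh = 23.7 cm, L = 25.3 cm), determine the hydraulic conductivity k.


Compute hydraulic gradient:
i = dh / L = 23.7 / 25.3 = 0.936759
Then apply Darcy's law:
k = Q / (A * i)
k = 0.0468 / (57.0 * 0.936759)
k = 0.0468 / 53.3953
k = 0.000876 cm/s


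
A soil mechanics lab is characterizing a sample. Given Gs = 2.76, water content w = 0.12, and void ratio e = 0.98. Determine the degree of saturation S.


Using S = Gs * w / e
S = 2.76 * 0.12 / 0.98
S = 0.338


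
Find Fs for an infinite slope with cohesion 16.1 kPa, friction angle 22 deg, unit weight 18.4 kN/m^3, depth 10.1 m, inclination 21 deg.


Using Fs = c / (gamma*H*sin(beta)*cos(beta)) + tan(phi)/tan(beta)
Cohesion contribution = 16.1 / (18.4*10.1*sin(21)*cos(21))
Cohesion contribution = 0.258944
Friction contribution = tan(22)/tan(21) = 1.05252
Fs = 0.258944 + 1.05252
Fs = 1.311


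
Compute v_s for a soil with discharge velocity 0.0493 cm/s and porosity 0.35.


Using v_s = v_d / n
v_s = 0.0493 / 0.35
v_s = 0.14086 cm/s


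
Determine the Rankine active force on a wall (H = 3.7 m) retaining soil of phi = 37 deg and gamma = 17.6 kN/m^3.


Compute active earth pressure coefficient:
Ka = tan^2(45 - phi/2) = tan^2(26.5) = 0.248584
Compute active force:
Pa = 0.5 * Ka * gamma * H^2
Pa = 0.5 * 0.248584 * 17.6 * 3.7^2
Pa = 29.95 kN/m


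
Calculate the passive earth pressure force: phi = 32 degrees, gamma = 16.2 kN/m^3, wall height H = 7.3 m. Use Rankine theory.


Compute passive earth pressure coefficient:
Kp = tan^2(45 + phi/2) = tan^2(61.0) = 3.254588
Compute passive force:
Pp = 0.5 * Kp * gamma * H^2
Pp = 0.5 * 3.254588 * 16.2 * 7.3^2
Pp = 1404.84 kN/m


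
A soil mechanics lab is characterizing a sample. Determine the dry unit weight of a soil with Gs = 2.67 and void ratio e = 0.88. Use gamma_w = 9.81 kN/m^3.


Result: 13.932 kN/m^3

Derivation:
Using gamma_d = Gs * gamma_w / (1 + e)
gamma_d = 2.67 * 9.81 / (1 + 0.88)
gamma_d = 2.67 * 9.81 / 1.88
gamma_d = 13.932 kN/m^3


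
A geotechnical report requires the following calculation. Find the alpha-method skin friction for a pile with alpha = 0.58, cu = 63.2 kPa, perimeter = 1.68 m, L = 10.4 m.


Using Qs = alpha * cu * perimeter * L
Qs = 0.58 * 63.2 * 1.68 * 10.4
Qs = 640.45 kN


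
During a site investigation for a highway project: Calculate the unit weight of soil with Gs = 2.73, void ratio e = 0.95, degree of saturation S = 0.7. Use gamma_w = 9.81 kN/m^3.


Using gamma = gamma_w * (Gs + S*e) / (1 + e)
Numerator: Gs + S*e = 2.73 + 0.7*0.95 = 3.395
Denominator: 1 + e = 1 + 0.95 = 1.95
gamma = 9.81 * 3.395 / 1.95
gamma = 17.079 kN/m^3


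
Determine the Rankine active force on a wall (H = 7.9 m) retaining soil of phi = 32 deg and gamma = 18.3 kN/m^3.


Compute active earth pressure coefficient:
Ka = tan^2(45 - phi/2) = tan^2(29.0) = 0.307259
Compute active force:
Pa = 0.5 * Ka * gamma * H^2
Pa = 0.5 * 0.307259 * 18.3 * 7.9^2
Pa = 175.46 kN/m


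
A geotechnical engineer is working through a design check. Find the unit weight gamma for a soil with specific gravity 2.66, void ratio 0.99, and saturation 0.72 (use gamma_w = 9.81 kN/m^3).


Result: 16.627 kN/m^3

Derivation:
Using gamma = gamma_w * (Gs + S*e) / (1 + e)
Numerator: Gs + S*e = 2.66 + 0.72*0.99 = 3.3728
Denominator: 1 + e = 1 + 0.99 = 1.99
gamma = 9.81 * 3.3728 / 1.99
gamma = 16.627 kN/m^3


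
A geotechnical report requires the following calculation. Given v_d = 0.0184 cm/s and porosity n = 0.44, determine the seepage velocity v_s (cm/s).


Using v_s = v_d / n
v_s = 0.0184 / 0.44
v_s = 0.04182 cm/s


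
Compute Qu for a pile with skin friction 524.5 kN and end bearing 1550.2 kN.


Using Qu = Qf + Qb
Qu = 524.5 + 1550.2
Qu = 2074.7 kN


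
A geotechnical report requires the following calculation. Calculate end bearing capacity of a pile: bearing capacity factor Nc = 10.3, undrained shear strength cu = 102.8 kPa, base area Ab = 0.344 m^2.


Using Qb = Nc * cu * Ab
Qb = 10.3 * 102.8 * 0.344
Qb = 364.24 kN


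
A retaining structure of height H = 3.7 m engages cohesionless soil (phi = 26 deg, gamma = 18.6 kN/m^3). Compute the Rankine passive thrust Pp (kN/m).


Compute passive earth pressure coefficient:
Kp = tan^2(45 + phi/2) = tan^2(58.0) = 2.561071
Compute passive force:
Pp = 0.5 * Kp * gamma * H^2
Pp = 0.5 * 2.561071 * 18.6 * 3.7^2
Pp = 326.07 kN/m


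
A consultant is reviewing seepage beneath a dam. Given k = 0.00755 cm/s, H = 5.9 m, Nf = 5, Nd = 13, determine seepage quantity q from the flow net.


Convert k to m/s for unit consistency with H:
k = 0.00755 cm/s = 0.00755 / 100 m/s = 7.55e-05 m/s
Using q = k * H * Nf / Nd
Nf / Nd = 5 / 13 = 0.3846
q = 7.55e-05 * 5.9 * 0.3846
q = 0.0001713 m^3/s per m


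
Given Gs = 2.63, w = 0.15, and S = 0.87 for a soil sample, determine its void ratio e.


Using the relation e = Gs * w / S
e = 2.63 * 0.15 / 0.87
e = 0.4534


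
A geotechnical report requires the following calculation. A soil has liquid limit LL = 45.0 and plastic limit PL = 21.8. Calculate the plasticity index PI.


Using PI = LL - PL
PI = 45.0 - 21.8
PI = 23.2


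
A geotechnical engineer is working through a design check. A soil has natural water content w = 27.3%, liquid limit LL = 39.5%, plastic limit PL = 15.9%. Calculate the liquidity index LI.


First compute the plasticity index:
PI = LL - PL = 39.5 - 15.9 = 23.6
Then compute the liquidity index:
LI = (w - PL) / PI
LI = (27.3 - 15.9) / 23.6
LI = 0.483


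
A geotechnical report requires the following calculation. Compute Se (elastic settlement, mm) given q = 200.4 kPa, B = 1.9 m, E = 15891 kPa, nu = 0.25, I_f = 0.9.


Result: 20.217 mm

Derivation:
Using Se = q * B * (1 - nu^2) * I_f / E
1 - nu^2 = 1 - 0.25^2 = 0.9375
Se = 200.4 * 1.9 * 0.9375 * 0.9 / 15891
Se = 0.020217 m
Convert to mm: Se = 0.020217 * 1000 = 20.217 mm


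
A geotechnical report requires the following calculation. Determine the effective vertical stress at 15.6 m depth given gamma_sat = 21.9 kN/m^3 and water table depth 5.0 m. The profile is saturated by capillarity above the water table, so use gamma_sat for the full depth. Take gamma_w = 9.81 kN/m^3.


Total stress = gamma_sat * depth
sigma = 21.9 * 15.6 = 341.64 kPa
Pore water pressure u = gamma_w * (depth - d_wt)
u = 9.81 * (15.6 - 5.0) = 103.986 kPa
Effective stress = sigma - u
sigma' = 341.64 - 103.986 = 237.65 kPa


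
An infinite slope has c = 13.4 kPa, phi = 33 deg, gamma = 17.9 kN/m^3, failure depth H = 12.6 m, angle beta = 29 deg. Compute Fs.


Using Fs = c / (gamma*H*sin(beta)*cos(beta)) + tan(phi)/tan(beta)
Cohesion contribution = 13.4 / (17.9*12.6*sin(29)*cos(29))
Cohesion contribution = 0.140117
Friction contribution = tan(33)/tan(29) = 1.17156
Fs = 0.140117 + 1.17156
Fs = 1.312


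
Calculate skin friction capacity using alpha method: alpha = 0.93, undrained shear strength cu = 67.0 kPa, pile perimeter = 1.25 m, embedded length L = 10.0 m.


Using Qs = alpha * cu * perimeter * L
Qs = 0.93 * 67.0 * 1.25 * 10.0
Qs = 778.88 kN


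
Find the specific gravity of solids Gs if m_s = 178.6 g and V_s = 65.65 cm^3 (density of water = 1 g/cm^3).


Using Gs = m_s / (V_s * rho_w)
Since rho_w = 1 g/cm^3:
Gs = 178.6 / 65.65
Gs = 2.72


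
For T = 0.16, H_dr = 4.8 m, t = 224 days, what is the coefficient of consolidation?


Using cv = T * H_dr^2 / t
H_dr^2 = 4.8^2 = 23.04
cv = 0.16 * 23.04 / 224
cv = 0.01646 m^2/day


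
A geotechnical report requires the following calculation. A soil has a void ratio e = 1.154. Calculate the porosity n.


Using the relation n = e / (1 + e)
n = 1.154 / (1 + 1.154)
n = 1.154 / 2.154
n = 0.5357


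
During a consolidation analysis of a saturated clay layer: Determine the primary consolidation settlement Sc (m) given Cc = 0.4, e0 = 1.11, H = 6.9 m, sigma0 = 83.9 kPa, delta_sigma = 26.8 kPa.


Using Sc = Cc * H / (1 + e0) * log10((sigma0 + delta_sigma) / sigma0)
Stress ratio = (83.9 + 26.8) / 83.9 = 1.31943
log10(1.31943) = 0.120386
Cc * H / (1 + e0) = 0.4 * 6.9 / (1 + 1.11) = 1.30806
Sc = 1.30806 * 0.120386
Sc = 0.1575 m


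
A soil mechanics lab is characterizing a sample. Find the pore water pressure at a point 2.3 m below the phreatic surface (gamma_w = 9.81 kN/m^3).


Using u = gamma_w * h_w
u = 9.81 * 2.3
u = 22.56 kPa


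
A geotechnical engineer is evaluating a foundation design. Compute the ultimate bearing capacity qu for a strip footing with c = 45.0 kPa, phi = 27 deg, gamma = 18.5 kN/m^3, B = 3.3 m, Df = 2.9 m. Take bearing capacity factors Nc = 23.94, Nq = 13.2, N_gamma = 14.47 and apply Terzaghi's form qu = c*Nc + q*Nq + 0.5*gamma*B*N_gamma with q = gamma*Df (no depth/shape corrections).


Result: 2227.18 kPa

Derivation:
Compute qu = c*Nc + gamma*Df*Nq + 0.5*gamma*B*N_gamma
Term 1: 45.0 * 23.94 = 1077.3
Term 2: 18.5 * 2.9 * 13.2 = 708.18
Term 3: 0.5 * 18.5 * 3.3 * 14.47 = 441.69675
qu = 1077.3 + 708.18 + 441.69675
qu = 2227.18 kPa


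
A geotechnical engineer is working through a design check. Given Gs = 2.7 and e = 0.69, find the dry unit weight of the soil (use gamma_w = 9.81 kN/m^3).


Using gamma_d = Gs * gamma_w / (1 + e)
gamma_d = 2.7 * 9.81 / (1 + 0.69)
gamma_d = 2.7 * 9.81 / 1.69
gamma_d = 15.673 kN/m^3


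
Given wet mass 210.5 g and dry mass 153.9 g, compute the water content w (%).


Using w = (m_wet - m_dry) / m_dry * 100
m_wet - m_dry = 210.5 - 153.9 = 56.6 g
w = 56.6 / 153.9 * 100
w = 36.78 %


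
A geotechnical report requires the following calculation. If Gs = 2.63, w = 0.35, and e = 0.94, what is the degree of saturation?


Using S = Gs * w / e
S = 2.63 * 0.35 / 0.94
S = 0.9793


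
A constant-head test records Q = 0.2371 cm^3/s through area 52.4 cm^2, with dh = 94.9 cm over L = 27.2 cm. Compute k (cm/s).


Compute hydraulic gradient:
i = dh / L = 94.9 / 27.2 = 3.48897
Then apply Darcy's law:
k = Q / (A * i)
k = 0.2371 / (52.4 * 3.48897)
k = 0.2371 / 182.822
k = 0.001297 cm/s


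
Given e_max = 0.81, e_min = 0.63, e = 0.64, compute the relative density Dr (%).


Result: 94.44 %

Derivation:
Using Dr = (e_max - e) / (e_max - e_min) * 100
e_max - e = 0.81 - 0.64 = 0.17
e_max - e_min = 0.81 - 0.63 = 0.18
Dr = 0.17 / 0.18 * 100
Dr = 94.44 %


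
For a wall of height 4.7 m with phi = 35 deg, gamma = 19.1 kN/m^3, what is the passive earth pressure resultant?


Compute passive earth pressure coefficient:
Kp = tan^2(45 + phi/2) = tan^2(62.5) = 3.690172
Compute passive force:
Pp = 0.5 * Kp * gamma * H^2
Pp = 0.5 * 3.690172 * 19.1 * 4.7^2
Pp = 778.48 kN/m


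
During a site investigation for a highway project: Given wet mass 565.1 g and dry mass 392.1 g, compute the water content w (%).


Using w = (m_wet - m_dry) / m_dry * 100
m_wet - m_dry = 565.1 - 392.1 = 173.0 g
w = 173.0 / 392.1 * 100
w = 44.12 %


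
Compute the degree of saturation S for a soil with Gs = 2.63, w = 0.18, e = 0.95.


Result: 0.4983

Derivation:
Using S = Gs * w / e
S = 2.63 * 0.18 / 0.95
S = 0.4983


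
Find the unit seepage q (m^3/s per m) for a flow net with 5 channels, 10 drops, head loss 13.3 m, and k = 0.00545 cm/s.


Result: 0.0003624 m^3/s per m

Derivation:
Convert k to m/s for unit consistency with H:
k = 0.00545 cm/s = 0.00545 / 100 m/s = 5.45e-05 m/s
Using q = k * H * Nf / Nd
Nf / Nd = 5 / 10 = 0.5
q = 5.45e-05 * 13.3 * 0.5
q = 0.0003624 m^3/s per m


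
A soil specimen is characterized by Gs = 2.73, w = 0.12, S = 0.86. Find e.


Using the relation e = Gs * w / S
e = 2.73 * 0.12 / 0.86
e = 0.3809


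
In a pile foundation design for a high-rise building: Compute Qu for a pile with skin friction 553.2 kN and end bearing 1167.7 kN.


Result: 1720.9 kN

Derivation:
Using Qu = Qf + Qb
Qu = 553.2 + 1167.7
Qu = 1720.9 kN


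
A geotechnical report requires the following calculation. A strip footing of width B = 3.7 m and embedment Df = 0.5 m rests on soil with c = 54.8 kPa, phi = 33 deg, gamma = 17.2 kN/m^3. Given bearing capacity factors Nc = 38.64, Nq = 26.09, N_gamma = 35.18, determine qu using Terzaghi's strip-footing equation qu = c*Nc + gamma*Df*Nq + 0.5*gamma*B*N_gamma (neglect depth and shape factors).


Compute qu = c*Nc + gamma*Df*Nq + 0.5*gamma*B*N_gamma
Term 1: 54.8 * 38.64 = 2117.472
Term 2: 17.2 * 0.5 * 26.09 = 224.374
Term 3: 0.5 * 17.2 * 3.7 * 35.18 = 1119.4276
qu = 2117.472 + 224.374 + 1119.4276
qu = 3461.27 kPa


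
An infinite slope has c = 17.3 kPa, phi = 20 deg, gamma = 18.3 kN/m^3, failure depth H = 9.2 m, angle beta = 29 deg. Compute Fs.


Using Fs = c / (gamma*H*sin(beta)*cos(beta)) + tan(phi)/tan(beta)
Cohesion contribution = 17.3 / (18.3*9.2*sin(29)*cos(29))
Cohesion contribution = 0.242335
Friction contribution = tan(20)/tan(29) = 0.65662
Fs = 0.242335 + 0.65662
Fs = 0.899


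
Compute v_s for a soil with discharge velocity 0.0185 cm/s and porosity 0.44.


Using v_s = v_d / n
v_s = 0.0185 / 0.44
v_s = 0.04205 cm/s


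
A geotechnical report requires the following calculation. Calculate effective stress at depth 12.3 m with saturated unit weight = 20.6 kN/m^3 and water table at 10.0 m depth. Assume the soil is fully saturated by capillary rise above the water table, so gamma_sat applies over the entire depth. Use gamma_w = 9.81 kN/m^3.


Result: 230.82 kPa

Derivation:
Total stress = gamma_sat * depth
sigma = 20.6 * 12.3 = 253.38 kPa
Pore water pressure u = gamma_w * (depth - d_wt)
u = 9.81 * (12.3 - 10.0) = 22.563 kPa
Effective stress = sigma - u
sigma' = 253.38 - 22.563 = 230.82 kPa


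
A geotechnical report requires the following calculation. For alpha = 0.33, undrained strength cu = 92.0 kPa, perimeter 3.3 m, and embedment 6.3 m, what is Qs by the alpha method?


Using Qs = alpha * cu * perimeter * L
Qs = 0.33 * 92.0 * 3.3 * 6.3
Qs = 631.18 kN


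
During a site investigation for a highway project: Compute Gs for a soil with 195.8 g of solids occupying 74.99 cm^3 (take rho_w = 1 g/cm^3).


Result: 2.611

Derivation:
Using Gs = m_s / (V_s * rho_w)
Since rho_w = 1 g/cm^3:
Gs = 195.8 / 74.99
Gs = 2.611


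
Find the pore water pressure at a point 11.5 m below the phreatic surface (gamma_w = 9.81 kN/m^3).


Result: 112.82 kPa

Derivation:
Using u = gamma_w * h_w
u = 9.81 * 11.5
u = 112.82 kPa


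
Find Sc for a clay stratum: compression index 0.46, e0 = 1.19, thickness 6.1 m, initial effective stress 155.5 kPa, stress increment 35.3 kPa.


Result: 0.1138 m

Derivation:
Using Sc = Cc * H / (1 + e0) * log10((sigma0 + delta_sigma) / sigma0)
Stress ratio = (155.5 + 35.3) / 155.5 = 1.22701
log10(1.22701) = 0.088848
Cc * H / (1 + e0) = 0.46 * 6.1 / (1 + 1.19) = 1.28128
Sc = 1.28128 * 0.088848
Sc = 0.1138 m


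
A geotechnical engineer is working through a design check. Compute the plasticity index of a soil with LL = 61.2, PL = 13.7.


Using PI = LL - PL
PI = 61.2 - 13.7
PI = 47.5


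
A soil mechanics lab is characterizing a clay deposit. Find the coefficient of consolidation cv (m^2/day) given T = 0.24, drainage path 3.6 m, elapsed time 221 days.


Using cv = T * H_dr^2 / t
H_dr^2 = 3.6^2 = 12.96
cv = 0.24 * 12.96 / 221
cv = 0.01407 m^2/day


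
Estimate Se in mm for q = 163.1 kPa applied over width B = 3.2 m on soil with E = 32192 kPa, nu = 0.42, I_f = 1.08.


Using Se = q * B * (1 - nu^2) * I_f / E
1 - nu^2 = 1 - 0.42^2 = 0.8236
Se = 163.1 * 3.2 * 0.8236 * 1.08 / 32192
Se = 0.014421 m
Convert to mm: Se = 0.014421 * 1000 = 14.421 mm


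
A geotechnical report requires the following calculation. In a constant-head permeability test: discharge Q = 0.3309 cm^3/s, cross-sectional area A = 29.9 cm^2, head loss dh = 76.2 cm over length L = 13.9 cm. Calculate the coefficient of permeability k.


Result: 0.002019 cm/s

Derivation:
Compute hydraulic gradient:
i = dh / L = 76.2 / 13.9 = 5.48201
Then apply Darcy's law:
k = Q / (A * i)
k = 0.3309 / (29.9 * 5.48201)
k = 0.3309 / 163.912
k = 0.002019 cm/s


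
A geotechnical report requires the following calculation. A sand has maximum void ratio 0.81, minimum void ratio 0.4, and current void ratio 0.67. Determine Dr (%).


Using Dr = (e_max - e) / (e_max - e_min) * 100
e_max - e = 0.81 - 0.67 = 0.14
e_max - e_min = 0.81 - 0.4 = 0.41
Dr = 0.14 / 0.41 * 100
Dr = 34.15 %


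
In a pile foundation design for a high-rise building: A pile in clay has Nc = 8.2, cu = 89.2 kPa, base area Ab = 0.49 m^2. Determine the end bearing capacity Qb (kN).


Using Qb = Nc * cu * Ab
Qb = 8.2 * 89.2 * 0.49
Qb = 358.41 kN


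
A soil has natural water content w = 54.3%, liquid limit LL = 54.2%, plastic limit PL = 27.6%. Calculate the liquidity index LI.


Result: 1.004

Derivation:
First compute the plasticity index:
PI = LL - PL = 54.2 - 27.6 = 26.6
Then compute the liquidity index:
LI = (w - PL) / PI
LI = (54.3 - 27.6) / 26.6
LI = 1.004


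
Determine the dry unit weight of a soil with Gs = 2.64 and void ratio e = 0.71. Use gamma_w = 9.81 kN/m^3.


Using gamma_d = Gs * gamma_w / (1 + e)
gamma_d = 2.64 * 9.81 / (1 + 0.71)
gamma_d = 2.64 * 9.81 / 1.71
gamma_d = 15.145 kN/m^3


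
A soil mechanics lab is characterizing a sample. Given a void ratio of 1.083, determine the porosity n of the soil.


Result: 0.5199

Derivation:
Using the relation n = e / (1 + e)
n = 1.083 / (1 + 1.083)
n = 1.083 / 2.083
n = 0.5199


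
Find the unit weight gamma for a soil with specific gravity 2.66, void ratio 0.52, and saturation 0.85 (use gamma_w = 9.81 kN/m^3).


Using gamma = gamma_w * (Gs + S*e) / (1 + e)
Numerator: Gs + S*e = 2.66 + 0.85*0.52 = 3.102
Denominator: 1 + e = 1 + 0.52 = 1.52
gamma = 9.81 * 3.102 / 1.52
gamma = 20.02 kN/m^3


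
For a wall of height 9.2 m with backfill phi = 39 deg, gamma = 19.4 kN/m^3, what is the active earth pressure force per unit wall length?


Result: 186.78 kN/m

Derivation:
Compute active earth pressure coefficient:
Ka = tan^2(45 - phi/2) = tan^2(25.5) = 0.227506
Compute active force:
Pa = 0.5 * Ka * gamma * H^2
Pa = 0.5 * 0.227506 * 19.4 * 9.2^2
Pa = 186.78 kN/m


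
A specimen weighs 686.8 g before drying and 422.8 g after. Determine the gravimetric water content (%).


Result: 62.44 %

Derivation:
Using w = (m_wet - m_dry) / m_dry * 100
m_wet - m_dry = 686.8 - 422.8 = 264.0 g
w = 264.0 / 422.8 * 100
w = 62.44 %


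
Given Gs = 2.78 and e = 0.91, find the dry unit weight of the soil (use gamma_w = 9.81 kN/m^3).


Using gamma_d = Gs * gamma_w / (1 + e)
gamma_d = 2.78 * 9.81 / (1 + 0.91)
gamma_d = 2.78 * 9.81 / 1.91
gamma_d = 14.278 kN/m^3


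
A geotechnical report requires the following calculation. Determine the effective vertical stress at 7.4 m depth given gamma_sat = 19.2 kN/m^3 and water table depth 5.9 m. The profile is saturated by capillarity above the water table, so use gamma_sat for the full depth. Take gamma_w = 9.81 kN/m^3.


Total stress = gamma_sat * depth
sigma = 19.2 * 7.4 = 142.08 kPa
Pore water pressure u = gamma_w * (depth - d_wt)
u = 9.81 * (7.4 - 5.9) = 14.715 kPa
Effective stress = sigma - u
sigma' = 142.08 - 14.715 = 127.37 kPa


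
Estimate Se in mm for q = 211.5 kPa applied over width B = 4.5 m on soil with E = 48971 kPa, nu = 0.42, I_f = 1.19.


Result: 19.048 mm

Derivation:
Using Se = q * B * (1 - nu^2) * I_f / E
1 - nu^2 = 1 - 0.42^2 = 0.8236
Se = 211.5 * 4.5 * 0.8236 * 1.19 / 48971
Se = 0.019048 m
Convert to mm: Se = 0.019048 * 1000 = 19.048 mm


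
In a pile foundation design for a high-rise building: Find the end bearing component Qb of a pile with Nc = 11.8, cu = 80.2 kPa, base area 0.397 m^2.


Using Qb = Nc * cu * Ab
Qb = 11.8 * 80.2 * 0.397
Qb = 375.7 kN


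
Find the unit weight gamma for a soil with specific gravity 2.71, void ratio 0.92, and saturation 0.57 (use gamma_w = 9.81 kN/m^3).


Using gamma = gamma_w * (Gs + S*e) / (1 + e)
Numerator: Gs + S*e = 2.71 + 0.57*0.92 = 3.2344
Denominator: 1 + e = 1 + 0.92 = 1.92
gamma = 9.81 * 3.2344 / 1.92
gamma = 16.526 kN/m^3


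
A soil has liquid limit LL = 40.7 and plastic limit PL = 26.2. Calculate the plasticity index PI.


Result: 14.5

Derivation:
Using PI = LL - PL
PI = 40.7 - 26.2
PI = 14.5


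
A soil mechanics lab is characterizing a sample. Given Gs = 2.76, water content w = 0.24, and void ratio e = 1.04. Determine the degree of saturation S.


Using S = Gs * w / e
S = 2.76 * 0.24 / 1.04
S = 0.6369


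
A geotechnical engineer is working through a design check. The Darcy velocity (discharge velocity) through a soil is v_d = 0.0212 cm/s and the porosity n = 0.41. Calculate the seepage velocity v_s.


Using v_s = v_d / n
v_s = 0.0212 / 0.41
v_s = 0.05171 cm/s


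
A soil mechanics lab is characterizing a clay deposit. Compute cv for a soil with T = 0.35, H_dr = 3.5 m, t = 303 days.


Using cv = T * H_dr^2 / t
H_dr^2 = 3.5^2 = 12.25
cv = 0.35 * 12.25 / 303
cv = 0.01415 m^2/day


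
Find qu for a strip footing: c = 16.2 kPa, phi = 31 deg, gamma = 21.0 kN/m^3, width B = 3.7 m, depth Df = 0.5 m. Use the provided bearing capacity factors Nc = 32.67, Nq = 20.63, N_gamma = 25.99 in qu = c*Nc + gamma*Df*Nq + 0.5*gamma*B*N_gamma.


Compute qu = c*Nc + gamma*Df*Nq + 0.5*gamma*B*N_gamma
Term 1: 16.2 * 32.67 = 529.254
Term 2: 21.0 * 0.5 * 20.63 = 216.615
Term 3: 0.5 * 21.0 * 3.7 * 25.99 = 1009.7115
qu = 529.254 + 216.615 + 1009.7115
qu = 1755.58 kPa


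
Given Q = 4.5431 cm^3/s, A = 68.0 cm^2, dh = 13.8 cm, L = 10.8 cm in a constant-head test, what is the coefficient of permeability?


Compute hydraulic gradient:
i = dh / L = 13.8 / 10.8 = 1.27778
Then apply Darcy's law:
k = Q / (A * i)
k = 4.5431 / (68.0 * 1.27778)
k = 4.5431 / 86.8889
k = 0.052286 cm/s


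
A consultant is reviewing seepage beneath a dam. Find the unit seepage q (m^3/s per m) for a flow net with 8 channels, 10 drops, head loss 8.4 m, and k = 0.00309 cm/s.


Convert k to m/s for unit consistency with H:
k = 0.00309 cm/s = 0.00309 / 100 m/s = 3.09e-05 m/s
Using q = k * H * Nf / Nd
Nf / Nd = 8 / 10 = 0.8
q = 3.09e-05 * 8.4 * 0.8
q = 0.0002076 m^3/s per m


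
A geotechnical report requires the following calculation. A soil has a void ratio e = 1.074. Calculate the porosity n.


Using the relation n = e / (1 + e)
n = 1.074 / (1 + 1.074)
n = 1.074 / 2.074
n = 0.5178


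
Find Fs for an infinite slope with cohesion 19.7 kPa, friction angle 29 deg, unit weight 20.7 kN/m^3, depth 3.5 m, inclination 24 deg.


Result: 1.977

Derivation:
Using Fs = c / (gamma*H*sin(beta)*cos(beta)) + tan(phi)/tan(beta)
Cohesion contribution = 19.7 / (20.7*3.5*sin(24)*cos(24))
Cohesion contribution = 0.731786
Friction contribution = tan(29)/tan(24) = 1.245
Fs = 0.731786 + 1.245
Fs = 1.977


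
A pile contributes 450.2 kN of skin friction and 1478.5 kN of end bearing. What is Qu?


Result: 1928.7 kN

Derivation:
Using Qu = Qf + Qb
Qu = 450.2 + 1478.5
Qu = 1928.7 kN


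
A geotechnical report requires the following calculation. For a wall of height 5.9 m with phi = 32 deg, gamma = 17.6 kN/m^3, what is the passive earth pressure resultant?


Compute passive earth pressure coefficient:
Kp = tan^2(45 + phi/2) = tan^2(61.0) = 3.254588
Compute passive force:
Pp = 0.5 * Kp * gamma * H^2
Pp = 0.5 * 3.254588 * 17.6 * 5.9^2
Pp = 996.97 kN/m


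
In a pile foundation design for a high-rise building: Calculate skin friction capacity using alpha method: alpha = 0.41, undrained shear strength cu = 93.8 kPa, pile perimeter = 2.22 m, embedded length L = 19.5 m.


Result: 1664.85 kN

Derivation:
Using Qs = alpha * cu * perimeter * L
Qs = 0.41 * 93.8 * 2.22 * 19.5
Qs = 1664.85 kN


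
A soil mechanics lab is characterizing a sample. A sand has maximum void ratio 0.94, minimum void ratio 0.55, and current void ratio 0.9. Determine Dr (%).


Result: 10.26 %

Derivation:
Using Dr = (e_max - e) / (e_max - e_min) * 100
e_max - e = 0.94 - 0.9 = 0.04
e_max - e_min = 0.94 - 0.55 = 0.39
Dr = 0.04 / 0.39 * 100
Dr = 10.26 %


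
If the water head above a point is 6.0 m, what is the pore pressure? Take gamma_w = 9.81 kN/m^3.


Using u = gamma_w * h_w
u = 9.81 * 6.0
u = 58.86 kPa


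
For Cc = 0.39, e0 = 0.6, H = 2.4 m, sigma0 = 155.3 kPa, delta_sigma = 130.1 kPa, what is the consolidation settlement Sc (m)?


Using Sc = Cc * H / (1 + e0) * log10((sigma0 + delta_sigma) / sigma0)
Stress ratio = (155.3 + 130.1) / 155.3 = 1.83773
log10(1.83773) = 0.264283
Cc * H / (1 + e0) = 0.39 * 2.4 / (1 + 0.6) = 0.585
Sc = 0.585 * 0.264283
Sc = 0.1546 m


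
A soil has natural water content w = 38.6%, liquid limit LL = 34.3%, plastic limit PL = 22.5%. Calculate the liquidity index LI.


First compute the plasticity index:
PI = LL - PL = 34.3 - 22.5 = 11.8
Then compute the liquidity index:
LI = (w - PL) / PI
LI = (38.6 - 22.5) / 11.8
LI = 1.364


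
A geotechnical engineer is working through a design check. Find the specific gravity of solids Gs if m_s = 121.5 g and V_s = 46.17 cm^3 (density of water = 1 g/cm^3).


Using Gs = m_s / (V_s * rho_w)
Since rho_w = 1 g/cm^3:
Gs = 121.5 / 46.17
Gs = 2.632


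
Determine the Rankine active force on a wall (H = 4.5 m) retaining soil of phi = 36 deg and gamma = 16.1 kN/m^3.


Result: 42.32 kN/m

Derivation:
Compute active earth pressure coefficient:
Ka = tan^2(45 - phi/2) = tan^2(27.0) = 0.259616
Compute active force:
Pa = 0.5 * Ka * gamma * H^2
Pa = 0.5 * 0.259616 * 16.1 * 4.5^2
Pa = 42.32 kN/m


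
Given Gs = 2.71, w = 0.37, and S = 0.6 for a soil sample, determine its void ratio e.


Using the relation e = Gs * w / S
e = 2.71 * 0.37 / 0.6
e = 1.6712


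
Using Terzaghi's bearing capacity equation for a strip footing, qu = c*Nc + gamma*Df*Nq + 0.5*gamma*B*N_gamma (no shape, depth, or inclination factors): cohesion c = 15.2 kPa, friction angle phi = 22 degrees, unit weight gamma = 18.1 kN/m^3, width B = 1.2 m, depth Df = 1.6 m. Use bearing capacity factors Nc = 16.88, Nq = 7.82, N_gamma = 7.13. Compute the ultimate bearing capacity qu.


Compute qu = c*Nc + gamma*Df*Nq + 0.5*gamma*B*N_gamma
Term 1: 15.2 * 16.88 = 256.576
Term 2: 18.1 * 1.6 * 7.82 = 226.4672
Term 3: 0.5 * 18.1 * 1.2 * 7.13 = 77.4318
qu = 256.576 + 226.4672 + 77.4318
qu = 560.48 kPa


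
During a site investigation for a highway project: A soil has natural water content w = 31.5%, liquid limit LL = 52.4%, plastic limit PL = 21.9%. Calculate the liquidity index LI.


First compute the plasticity index:
PI = LL - PL = 52.4 - 21.9 = 30.5
Then compute the liquidity index:
LI = (w - PL) / PI
LI = (31.5 - 21.9) / 30.5
LI = 0.315


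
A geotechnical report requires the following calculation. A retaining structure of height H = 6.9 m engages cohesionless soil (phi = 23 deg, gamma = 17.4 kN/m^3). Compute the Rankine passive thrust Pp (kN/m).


Result: 945.48 kN/m

Derivation:
Compute passive earth pressure coefficient:
Kp = tan^2(45 + phi/2) = tan^2(56.5) = 2.282623
Compute passive force:
Pp = 0.5 * Kp * gamma * H^2
Pp = 0.5 * 2.282623 * 17.4 * 6.9^2
Pp = 945.48 kN/m


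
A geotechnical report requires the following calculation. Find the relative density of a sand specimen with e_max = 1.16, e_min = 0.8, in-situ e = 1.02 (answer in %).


Result: 38.89 %

Derivation:
Using Dr = (e_max - e) / (e_max - e_min) * 100
e_max - e = 1.16 - 1.02 = 0.14
e_max - e_min = 1.16 - 0.8 = 0.36
Dr = 0.14 / 0.36 * 100
Dr = 38.89 %


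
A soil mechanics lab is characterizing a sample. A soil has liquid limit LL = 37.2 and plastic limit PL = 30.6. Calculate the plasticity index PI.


Using PI = LL - PL
PI = 37.2 - 30.6
PI = 6.6


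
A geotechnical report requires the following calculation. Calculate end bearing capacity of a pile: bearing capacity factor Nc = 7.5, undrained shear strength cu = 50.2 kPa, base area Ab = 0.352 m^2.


Using Qb = Nc * cu * Ab
Qb = 7.5 * 50.2 * 0.352
Qb = 132.53 kN


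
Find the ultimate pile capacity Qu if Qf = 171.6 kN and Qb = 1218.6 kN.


Using Qu = Qf + Qb
Qu = 171.6 + 1218.6
Qu = 1390.2 kN


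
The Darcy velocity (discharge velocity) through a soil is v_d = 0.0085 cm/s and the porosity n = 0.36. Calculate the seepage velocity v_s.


Using v_s = v_d / n
v_s = 0.0085 / 0.36
v_s = 0.02361 cm/s


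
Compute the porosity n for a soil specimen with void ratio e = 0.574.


Using the relation n = e / (1 + e)
n = 0.574 / (1 + 0.574)
n = 0.574 / 1.574
n = 0.3647


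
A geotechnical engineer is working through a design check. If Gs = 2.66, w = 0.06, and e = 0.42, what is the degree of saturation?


Using S = Gs * w / e
S = 2.66 * 0.06 / 0.42
S = 0.38


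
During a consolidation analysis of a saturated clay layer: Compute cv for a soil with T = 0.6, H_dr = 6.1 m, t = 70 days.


Using cv = T * H_dr^2 / t
H_dr^2 = 6.1^2 = 37.21
cv = 0.6 * 37.21 / 70
cv = 0.31894 m^2/day


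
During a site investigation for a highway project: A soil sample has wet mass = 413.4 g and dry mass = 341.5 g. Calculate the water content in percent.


Result: 21.05 %

Derivation:
Using w = (m_wet - m_dry) / m_dry * 100
m_wet - m_dry = 413.4 - 341.5 = 71.9 g
w = 71.9 / 341.5 * 100
w = 21.05 %


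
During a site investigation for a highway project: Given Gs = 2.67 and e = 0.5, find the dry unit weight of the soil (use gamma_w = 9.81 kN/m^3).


Result: 17.462 kN/m^3

Derivation:
Using gamma_d = Gs * gamma_w / (1 + e)
gamma_d = 2.67 * 9.81 / (1 + 0.5)
gamma_d = 2.67 * 9.81 / 1.5
gamma_d = 17.462 kN/m^3


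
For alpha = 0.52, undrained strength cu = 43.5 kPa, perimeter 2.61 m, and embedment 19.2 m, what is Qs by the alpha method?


Using Qs = alpha * cu * perimeter * L
Qs = 0.52 * 43.5 * 2.61 * 19.2
Qs = 1133.53 kN


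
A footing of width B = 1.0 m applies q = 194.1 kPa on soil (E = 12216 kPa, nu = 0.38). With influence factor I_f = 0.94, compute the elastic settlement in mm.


Using Se = q * B * (1 - nu^2) * I_f / E
1 - nu^2 = 1 - 0.38^2 = 0.8556
Se = 194.1 * 1.0 * 0.8556 * 0.94 / 12216
Se = 0.012779 m
Convert to mm: Se = 0.012779 * 1000 = 12.779 mm


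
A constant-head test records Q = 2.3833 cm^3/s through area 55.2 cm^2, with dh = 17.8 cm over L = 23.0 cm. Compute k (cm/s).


Result: 0.055789 cm/s

Derivation:
Compute hydraulic gradient:
i = dh / L = 17.8 / 23.0 = 0.773913
Then apply Darcy's law:
k = Q / (A * i)
k = 2.3833 / (55.2 * 0.773913)
k = 2.3833 / 42.72
k = 0.055789 cm/s


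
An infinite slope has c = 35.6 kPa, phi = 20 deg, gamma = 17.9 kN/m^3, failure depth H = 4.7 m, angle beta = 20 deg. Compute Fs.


Using Fs = c / (gamma*H*sin(beta)*cos(beta)) + tan(phi)/tan(beta)
Cohesion contribution = 35.6 / (17.9*4.7*sin(20)*cos(20))
Cohesion contribution = 1.31662
Friction contribution = tan(20)/tan(20) = 1
Fs = 1.31662 + 1
Fs = 2.317


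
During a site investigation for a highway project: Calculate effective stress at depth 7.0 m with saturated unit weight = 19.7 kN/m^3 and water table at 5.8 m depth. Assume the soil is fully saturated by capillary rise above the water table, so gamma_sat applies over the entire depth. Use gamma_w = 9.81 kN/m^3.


Total stress = gamma_sat * depth
sigma = 19.7 * 7.0 = 137.9 kPa
Pore water pressure u = gamma_w * (depth - d_wt)
u = 9.81 * (7.0 - 5.8) = 11.772 kPa
Effective stress = sigma - u
sigma' = 137.9 - 11.772 = 126.13 kPa


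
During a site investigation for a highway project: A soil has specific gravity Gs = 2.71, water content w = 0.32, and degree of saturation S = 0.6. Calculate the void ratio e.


Using the relation e = Gs * w / S
e = 2.71 * 0.32 / 0.6
e = 1.4453


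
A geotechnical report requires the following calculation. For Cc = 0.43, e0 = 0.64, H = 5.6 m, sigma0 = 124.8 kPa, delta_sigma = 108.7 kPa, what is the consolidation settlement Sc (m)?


Result: 0.3995 m

Derivation:
Using Sc = Cc * H / (1 + e0) * log10((sigma0 + delta_sigma) / sigma0)
Stress ratio = (124.8 + 108.7) / 124.8 = 1.87099
log10(1.87099) = 0.272072
Cc * H / (1 + e0) = 0.43 * 5.6 / (1 + 0.64) = 1.46829
Sc = 1.46829 * 0.272072
Sc = 0.3995 m


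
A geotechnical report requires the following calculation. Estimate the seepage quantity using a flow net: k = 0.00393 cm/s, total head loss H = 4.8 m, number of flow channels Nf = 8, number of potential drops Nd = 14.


Result: 0.0001078 m^3/s per m

Derivation:
Convert k to m/s for unit consistency with H:
k = 0.00393 cm/s = 0.00393 / 100 m/s = 3.93e-05 m/s
Using q = k * H * Nf / Nd
Nf / Nd = 8 / 14 = 0.5714
q = 3.93e-05 * 4.8 * 0.5714
q = 0.0001078 m^3/s per m


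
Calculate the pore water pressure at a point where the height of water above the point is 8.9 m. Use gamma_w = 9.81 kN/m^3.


Using u = gamma_w * h_w
u = 9.81 * 8.9
u = 87.31 kPa


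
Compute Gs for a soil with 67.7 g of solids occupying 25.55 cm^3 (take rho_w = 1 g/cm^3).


Result: 2.65

Derivation:
Using Gs = m_s / (V_s * rho_w)
Since rho_w = 1 g/cm^3:
Gs = 67.7 / 25.55
Gs = 2.65


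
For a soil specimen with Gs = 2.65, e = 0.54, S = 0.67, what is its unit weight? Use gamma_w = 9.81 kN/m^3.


Using gamma = gamma_w * (Gs + S*e) / (1 + e)
Numerator: Gs + S*e = 2.65 + 0.67*0.54 = 3.0118
Denominator: 1 + e = 1 + 0.54 = 1.54
gamma = 9.81 * 3.0118 / 1.54
gamma = 19.186 kN/m^3


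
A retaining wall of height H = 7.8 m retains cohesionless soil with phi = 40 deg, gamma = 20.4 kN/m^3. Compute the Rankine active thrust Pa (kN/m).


Result: 134.94 kN/m

Derivation:
Compute active earth pressure coefficient:
Ka = tan^2(45 - phi/2) = tan^2(25.0) = 0.217443
Compute active force:
Pa = 0.5 * Ka * gamma * H^2
Pa = 0.5 * 0.217443 * 20.4 * 7.8^2
Pa = 134.94 kN/m


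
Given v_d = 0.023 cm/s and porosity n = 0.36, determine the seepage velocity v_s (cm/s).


Using v_s = v_d / n
v_s = 0.023 / 0.36
v_s = 0.06389 cm/s


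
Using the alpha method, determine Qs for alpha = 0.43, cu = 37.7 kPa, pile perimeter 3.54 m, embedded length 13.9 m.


Using Qs = alpha * cu * perimeter * L
Qs = 0.43 * 37.7 * 3.54 * 13.9
Qs = 797.68 kN


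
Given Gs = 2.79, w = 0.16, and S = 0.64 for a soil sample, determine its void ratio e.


Using the relation e = Gs * w / S
e = 2.79 * 0.16 / 0.64
e = 0.6975


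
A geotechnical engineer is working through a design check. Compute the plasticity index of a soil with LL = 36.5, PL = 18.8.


Using PI = LL - PL
PI = 36.5 - 18.8
PI = 17.7


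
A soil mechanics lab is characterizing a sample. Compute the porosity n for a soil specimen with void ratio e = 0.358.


Result: 0.2636

Derivation:
Using the relation n = e / (1 + e)
n = 0.358 / (1 + 0.358)
n = 0.358 / 1.358
n = 0.2636


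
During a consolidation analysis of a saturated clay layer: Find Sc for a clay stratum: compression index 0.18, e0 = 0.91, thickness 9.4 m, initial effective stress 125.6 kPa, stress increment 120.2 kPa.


Using Sc = Cc * H / (1 + e0) * log10((sigma0 + delta_sigma) / sigma0)
Stress ratio = (125.6 + 120.2) / 125.6 = 1.95701
log10(1.95701) = 0.291592
Cc * H / (1 + e0) = 0.18 * 9.4 / (1 + 0.91) = 0.885864
Sc = 0.885864 * 0.291592
Sc = 0.2583 m


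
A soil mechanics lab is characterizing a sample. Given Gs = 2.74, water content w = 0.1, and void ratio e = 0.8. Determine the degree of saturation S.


Using S = Gs * w / e
S = 2.74 * 0.1 / 0.8
S = 0.3425


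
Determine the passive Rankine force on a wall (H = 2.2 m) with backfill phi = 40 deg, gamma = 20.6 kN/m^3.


Result: 229.26 kN/m

Derivation:
Compute passive earth pressure coefficient:
Kp = tan^2(45 + phi/2) = tan^2(65.0) = 4.59891
Compute passive force:
Pp = 0.5 * Kp * gamma * H^2
Pp = 0.5 * 4.59891 * 20.6 * 2.2^2
Pp = 229.26 kN/m


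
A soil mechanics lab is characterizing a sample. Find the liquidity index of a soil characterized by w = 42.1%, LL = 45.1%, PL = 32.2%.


Result: 0.767

Derivation:
First compute the plasticity index:
PI = LL - PL = 45.1 - 32.2 = 12.9
Then compute the liquidity index:
LI = (w - PL) / PI
LI = (42.1 - 32.2) / 12.9
LI = 0.767


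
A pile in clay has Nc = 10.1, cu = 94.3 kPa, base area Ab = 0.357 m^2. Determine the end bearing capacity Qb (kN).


Using Qb = Nc * cu * Ab
Qb = 10.1 * 94.3 * 0.357
Qb = 340.02 kN


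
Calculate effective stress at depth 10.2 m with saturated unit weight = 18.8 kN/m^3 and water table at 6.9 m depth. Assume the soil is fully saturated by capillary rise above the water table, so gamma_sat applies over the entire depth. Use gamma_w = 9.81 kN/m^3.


Total stress = gamma_sat * depth
sigma = 18.8 * 10.2 = 191.76 kPa
Pore water pressure u = gamma_w * (depth - d_wt)
u = 9.81 * (10.2 - 6.9) = 32.373 kPa
Effective stress = sigma - u
sigma' = 191.76 - 32.373 = 159.39 kPa
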